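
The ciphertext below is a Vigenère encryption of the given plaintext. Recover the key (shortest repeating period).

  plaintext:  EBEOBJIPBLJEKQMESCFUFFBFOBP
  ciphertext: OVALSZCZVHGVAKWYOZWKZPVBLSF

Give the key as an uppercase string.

  i= 0: O-E = 10 → K
  i= 1: V-B = 20 → U
  i= 2: A-E = 22 → W
  i= 3: L-O = 23 → X
  i= 4: S-B = 17 → R
  i= 5: Z-J = 16 → Q
  i= 6: C-I = 20 → U
  i= 7: Z-P = 10 → K
  i= 8: V-B = 20 → U
  i= 9: H-L = 22 → W
  i=10: G-J = 23 → X
  i=11: V-E = 17 → R
  i=12: A-K = 16 → Q
  i=13: K-Q = 20 → U
  i=14: W-M = 10 → K
  i=15: Y-E = 20 → U
  i=16: O-S = 22 → W
  i=17: Z-C = 23 → X
  i=18: W-F = 17 → R
  i=19: K-U = 16 → Q
  i=20: Z-F = 20 → U
  i=21: P-F = 10 → K
  i=22: V-B = 20 → U
  i=23: B-F = 22 → W
  i=24: L-O = 23 → X
  i=25: S-B = 17 → R
  i=26: F-P = 16 → Q
  shifts repeat with period 7: KUWXRQU

KUWXRQU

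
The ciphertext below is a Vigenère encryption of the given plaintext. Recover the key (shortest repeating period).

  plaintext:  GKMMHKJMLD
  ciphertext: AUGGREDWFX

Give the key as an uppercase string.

UKU

  i= 0: A-G = 20 → U
  i= 1: U-K = 10 → K
  i= 2: G-M = 20 → U
  i= 3: G-M = 20 → U
  i= 4: R-H = 10 → K
  i= 5: E-K = 20 → U
  i= 6: D-J = 20 → U
  i= 7: W-M = 10 → K
  i= 8: F-L = 20 → U
  i= 9: X-D = 20 → U
  shifts repeat with period 3: UKU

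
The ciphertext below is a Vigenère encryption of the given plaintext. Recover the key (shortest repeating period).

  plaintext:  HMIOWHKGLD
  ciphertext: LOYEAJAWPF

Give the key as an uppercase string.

ECQQ

  i= 0: L-H =  4 → E
  i= 1: O-M =  2 → C
  i= 2: Y-I = 16 → Q
  i= 3: E-O = 16 → Q
  i= 4: A-W =  4 → E
  i= 5: J-H =  2 → C
  i= 6: A-K = 16 → Q
  i= 7: W-G = 16 → Q
  i= 8: P-L =  4 → E
  i= 9: F-D =  2 → C
  shifts repeat with period 4: ECQQ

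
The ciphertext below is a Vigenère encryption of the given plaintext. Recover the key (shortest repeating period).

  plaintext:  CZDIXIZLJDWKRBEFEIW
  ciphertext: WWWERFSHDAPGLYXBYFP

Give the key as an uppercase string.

UXTW

  i= 0: W-C = 20 → U
  i= 1: W-Z = 23 → X
  i= 2: W-D = 19 → T
  i= 3: E-I = 22 → W
  i= 4: R-X = 20 → U
  i= 5: F-I = 23 → X
  i= 6: S-Z = 19 → T
  i= 7: H-L = 22 → W
  i= 8: D-J = 20 → U
  i= 9: A-D = 23 → X
  i=10: P-W = 19 → T
  i=11: G-K = 22 → W
  i=12: L-R = 20 → U
  i=13: Y-B = 23 → X
  i=14: X-E = 19 → T
  i=15: B-F = 22 → W
  i=16: Y-E = 20 → U
  i=17: F-I = 23 → X
  i=18: P-W = 19 → T
  shifts repeat with period 4: UXTW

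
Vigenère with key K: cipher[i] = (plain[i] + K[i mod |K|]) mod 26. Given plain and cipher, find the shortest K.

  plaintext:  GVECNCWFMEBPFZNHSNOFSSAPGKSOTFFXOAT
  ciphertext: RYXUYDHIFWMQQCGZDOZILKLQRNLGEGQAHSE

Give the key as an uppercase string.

LDTSLB

  i= 0: R-G = 11 → L
  i= 1: Y-V =  3 → D
  i= 2: X-E = 19 → T
  i= 3: U-C = 18 → S
  i= 4: Y-N = 11 → L
  i= 5: D-C =  1 → B
  i= 6: H-W = 11 → L
  i= 7: I-F =  3 → D
  i= 8: F-M = 19 → T
  i= 9: W-E = 18 → S
  i=10: M-B = 11 → L
  i=11: Q-P =  1 → B
  i=12: Q-F = 11 → L
  i=13: C-Z =  3 → D
  i=14: G-N = 19 → T
  i=15: Z-H = 18 → S
  i=16: D-S = 11 → L
  i=17: O-N =  1 → B
  i=18: Z-O = 11 → L
  i=19: I-F =  3 → D
  i=20: L-S = 19 → T
  i=21: K-S = 18 → S
  i=22: L-A = 11 → L
  i=23: Q-P =  1 → B
  i=24: R-G = 11 → L
  i=25: N-K =  3 → D
  i=26: L-S = 19 → T
  i=27: G-O = 18 → S
  i=28: E-T = 11 → L
  i=29: G-F =  1 → B
  i=30: Q-F = 11 → L
  i=31: A-X =  3 → D
  i=32: H-O = 19 → T
  i=33: S-A = 18 → S
  i=34: E-T = 11 → L
  shifts repeat with period 6: LDTSLB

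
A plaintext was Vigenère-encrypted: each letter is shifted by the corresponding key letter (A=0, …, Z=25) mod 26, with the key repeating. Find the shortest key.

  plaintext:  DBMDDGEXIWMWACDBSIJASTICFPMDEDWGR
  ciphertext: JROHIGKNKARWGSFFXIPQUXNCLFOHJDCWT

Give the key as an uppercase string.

  i= 0: J-D =  6 → G
  i= 1: R-B = 16 → Q
  i= 2: O-M =  2 → C
  i= 3: H-D =  4 → E
  i= 4: I-D =  5 → F
  i= 5: G-G =  0 → A
  i= 6: K-E =  6 → G
  i= 7: N-X = 16 → Q
  i= 8: K-I =  2 → C
  i= 9: A-W =  4 → E
  i=10: R-M =  5 → F
  i=11: W-W =  0 → A
  i=12: G-A =  6 → G
  i=13: S-C = 16 → Q
  i=14: F-D =  2 → C
  i=15: F-B =  4 → E
  i=16: X-S =  5 → F
  i=17: I-I =  0 → A
  i=18: P-J =  6 → G
  i=19: Q-A = 16 → Q
  i=20: U-S =  2 → C
  i=21: X-T =  4 → E
  i=22: N-I =  5 → F
  i=23: C-C =  0 → A
  i=24: L-F =  6 → G
  i=25: F-P = 16 → Q
  i=26: O-M =  2 → C
  i=27: H-D =  4 → E
  i=28: J-E =  5 → F
  i=29: D-D =  0 → A
  i=30: C-W =  6 → G
  i=31: W-G = 16 → Q
  i=32: T-R =  2 → C
  shifts repeat with period 6: GQCEFA

GQCEFA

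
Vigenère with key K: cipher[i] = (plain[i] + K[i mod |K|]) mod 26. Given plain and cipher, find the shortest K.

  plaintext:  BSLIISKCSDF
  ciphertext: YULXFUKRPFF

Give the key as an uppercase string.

  i= 0: Y-B = 23 → X
  i= 1: U-S =  2 → C
  i= 2: L-L =  0 → A
  i= 3: X-I = 15 → P
  i= 4: F-I = 23 → X
  i= 5: U-S =  2 → C
  i= 6: K-K =  0 → A
  i= 7: R-C = 15 → P
  i= 8: P-S = 23 → X
  i= 9: F-D =  2 → C
  i=10: F-F =  0 → A
  shifts repeat with period 4: XCAP

XCAP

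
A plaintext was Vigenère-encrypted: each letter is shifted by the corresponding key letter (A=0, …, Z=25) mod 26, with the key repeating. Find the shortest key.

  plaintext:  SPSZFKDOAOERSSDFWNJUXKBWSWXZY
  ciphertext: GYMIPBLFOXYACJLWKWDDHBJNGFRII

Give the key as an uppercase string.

OJUJKRIR

  i= 0: G-S = 14 → O
  i= 1: Y-P =  9 → J
  i= 2: M-S = 20 → U
  i= 3: I-Z =  9 → J
  i= 4: P-F = 10 → K
  i= 5: B-K = 17 → R
  i= 6: L-D =  8 → I
  i= 7: F-O = 17 → R
  i= 8: O-A = 14 → O
  i= 9: X-O =  9 → J
  i=10: Y-E = 20 → U
  i=11: A-R =  9 → J
  i=12: C-S = 10 → K
  i=13: J-S = 17 → R
  i=14: L-D =  8 → I
  i=15: W-F = 17 → R
  i=16: K-W = 14 → O
  i=17: W-N =  9 → J
  i=18: D-J = 20 → U
  i=19: D-U =  9 → J
  i=20: H-X = 10 → K
  i=21: B-K = 17 → R
  i=22: J-B =  8 → I
  i=23: N-W = 17 → R
  i=24: G-S = 14 → O
  i=25: F-W =  9 → J
  i=26: R-X = 20 → U
  i=27: I-Z =  9 → J
  i=28: I-Y = 10 → K
  shifts repeat with period 8: OJUJKRIR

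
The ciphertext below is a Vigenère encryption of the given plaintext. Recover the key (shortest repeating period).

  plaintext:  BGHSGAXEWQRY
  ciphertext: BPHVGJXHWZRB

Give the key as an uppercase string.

  i= 0: B-B =  0 → A
  i= 1: P-G =  9 → J
  i= 2: H-H =  0 → A
  i= 3: V-S =  3 → D
  i= 4: G-G =  0 → A
  i= 5: J-A =  9 → J
  i= 6: X-X =  0 → A
  i= 7: H-E =  3 → D
  i= 8: W-W =  0 → A
  i= 9: Z-Q =  9 → J
  i=10: R-R =  0 → A
  i=11: B-Y =  3 → D
  shifts repeat with period 4: AJAD

AJAD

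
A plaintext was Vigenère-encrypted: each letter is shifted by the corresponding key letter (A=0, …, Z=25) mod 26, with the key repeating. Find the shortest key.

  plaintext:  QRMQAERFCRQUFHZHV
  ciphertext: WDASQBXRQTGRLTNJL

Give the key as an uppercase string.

  i= 0: W-Q =  6 → G
  i= 1: D-R = 12 → M
  i= 2: A-M = 14 → O
  i= 3: S-Q =  2 → C
  i= 4: Q-A = 16 → Q
  i= 5: B-E = 23 → X
  i= 6: X-R =  6 → G
  i= 7: R-F = 12 → M
  i= 8: Q-C = 14 → O
  i= 9: T-R =  2 → C
  i=10: G-Q = 16 → Q
  i=11: R-U = 23 → X
  i=12: L-F =  6 → G
  i=13: T-H = 12 → M
  i=14: N-Z = 14 → O
  i=15: J-H =  2 → C
  i=16: L-V = 16 → Q
  shifts repeat with period 6: GMOCQX

GMOCQX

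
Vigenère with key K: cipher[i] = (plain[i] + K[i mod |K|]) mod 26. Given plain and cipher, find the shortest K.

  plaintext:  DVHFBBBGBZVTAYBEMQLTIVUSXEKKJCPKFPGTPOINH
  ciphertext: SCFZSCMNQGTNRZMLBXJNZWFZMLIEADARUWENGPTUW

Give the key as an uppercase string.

  i= 0: S-D = 15 → P
  i= 1: C-V =  7 → H
  i= 2: F-H = 24 → Y
  i= 3: Z-F = 20 → U
  i= 4: S-B = 17 → R
  i= 5: C-B =  1 → B
  i= 6: M-B = 11 → L
  i= 7: N-G =  7 → H
  i= 8: Q-B = 15 → P
  i= 9: G-Z =  7 → H
  i=10: T-V = 24 → Y
  i=11: N-T = 20 → U
  i=12: R-A = 17 → R
  i=13: Z-Y =  1 → B
  i=14: M-B = 11 → L
  i=15: L-E =  7 → H
  i=16: B-M = 15 → P
  i=17: X-Q =  7 → H
  i=18: J-L = 24 → Y
  i=19: N-T = 20 → U
  i=20: Z-I = 17 → R
  i=21: W-V =  1 → B
  i=22: F-U = 11 → L
  i=23: Z-S =  7 → H
  i=24: M-X = 15 → P
  i=25: L-E =  7 → H
  i=26: I-K = 24 → Y
  i=27: E-K = 20 → U
  i=28: A-J = 17 → R
  i=29: D-C =  1 → B
  i=30: A-P = 11 → L
  i=31: R-K =  7 → H
  i=32: U-F = 15 → P
  i=33: W-P =  7 → H
  i=34: E-G = 24 → Y
  i=35: N-T = 20 → U
  i=36: G-P = 17 → R
  i=37: P-O =  1 → B
  i=38: T-I = 11 → L
  i=39: U-N =  7 → H
  i=40: W-H = 15 → P
  shifts repeat with period 8: PHYURBLH

PHYURBLH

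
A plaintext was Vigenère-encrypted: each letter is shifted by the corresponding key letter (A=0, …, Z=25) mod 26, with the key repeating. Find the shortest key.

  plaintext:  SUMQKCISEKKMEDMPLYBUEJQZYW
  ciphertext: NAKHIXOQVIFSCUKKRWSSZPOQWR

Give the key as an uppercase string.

VGYRY

  i= 0: N-S = 21 → V
  i= 1: A-U =  6 → G
  i= 2: K-M = 24 → Y
  i= 3: H-Q = 17 → R
  i= 4: I-K = 24 → Y
  i= 5: X-C = 21 → V
  i= 6: O-I =  6 → G
  i= 7: Q-S = 24 → Y
  i= 8: V-E = 17 → R
  i= 9: I-K = 24 → Y
  i=10: F-K = 21 → V
  i=11: S-M =  6 → G
  i=12: C-E = 24 → Y
  i=13: U-D = 17 → R
  i=14: K-M = 24 → Y
  i=15: K-P = 21 → V
  i=16: R-L =  6 → G
  i=17: W-Y = 24 → Y
  i=18: S-B = 17 → R
  i=19: S-U = 24 → Y
  i=20: Z-E = 21 → V
  i=21: P-J =  6 → G
  i=22: O-Q = 24 → Y
  i=23: Q-Z = 17 → R
  i=24: W-Y = 24 → Y
  i=25: R-W = 21 → V
  shifts repeat with period 5: VGYRY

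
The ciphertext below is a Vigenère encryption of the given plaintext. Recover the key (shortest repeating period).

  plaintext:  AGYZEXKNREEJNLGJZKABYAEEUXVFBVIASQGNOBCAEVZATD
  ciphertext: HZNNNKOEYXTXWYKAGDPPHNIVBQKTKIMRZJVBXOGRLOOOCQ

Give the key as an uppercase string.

  i= 0: H-A =  7 → H
  i= 1: Z-G = 19 → T
  i= 2: N-Y = 15 → P
  i= 3: N-Z = 14 → O
  i= 4: N-E =  9 → J
  i= 5: K-X = 13 → N
  i= 6: O-K =  4 → E
  i= 7: E-N = 17 → R
  i= 8: Y-R =  7 → H
  i= 9: X-E = 19 → T
  i=10: T-E = 15 → P
  i=11: X-J = 14 → O
  i=12: W-N =  9 → J
  i=13: Y-L = 13 → N
  i=14: K-G =  4 → E
  i=15: A-J = 17 → R
  i=16: G-Z =  7 → H
  i=17: D-K = 19 → T
  i=18: P-A = 15 → P
  i=19: P-B = 14 → O
  i=20: H-Y =  9 → J
  i=21: N-A = 13 → N
  i=22: I-E =  4 → E
  i=23: V-E = 17 → R
  i=24: B-U =  7 → H
  i=25: Q-X = 19 → T
  i=26: K-V = 15 → P
  i=27: T-F = 14 → O
  i=28: K-B =  9 → J
  i=29: I-V = 13 → N
  i=30: M-I =  4 → E
  i=31: R-A = 17 → R
  i=32: Z-S =  7 → H
  i=33: J-Q = 19 → T
  i=34: V-G = 15 → P
  i=35: B-N = 14 → O
  i=36: X-O =  9 → J
  i=37: O-B = 13 → N
  i=38: G-C =  4 → E
  i=39: R-A = 17 → R
  i=40: L-E =  7 → H
  i=41: O-V = 19 → T
  i=42: O-Z = 15 → P
  i=43: O-A = 14 → O
  i=44: C-T =  9 → J
  i=45: Q-D = 13 → N
  shifts repeat with period 8: HTPOJNER

HTPOJNER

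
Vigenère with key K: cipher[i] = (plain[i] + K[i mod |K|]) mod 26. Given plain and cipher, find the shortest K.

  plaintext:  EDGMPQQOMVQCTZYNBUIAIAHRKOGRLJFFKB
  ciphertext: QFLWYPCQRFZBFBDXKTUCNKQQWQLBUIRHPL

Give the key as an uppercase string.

  i= 0: Q-E = 12 → M
  i= 1: F-D =  2 → C
  i= 2: L-G =  5 → F
  i= 3: W-M = 10 → K
  i= 4: Y-P =  9 → J
  i= 5: P-Q = 25 → Z
  i= 6: C-Q = 12 → M
  i= 7: Q-O =  2 → C
  i= 8: R-M =  5 → F
  i= 9: F-V = 10 → K
  i=10: Z-Q =  9 → J
  i=11: B-C = 25 → Z
  i=12: F-T = 12 → M
  i=13: B-Z =  2 → C
  i=14: D-Y =  5 → F
  i=15: X-N = 10 → K
  i=16: K-B =  9 → J
  i=17: T-U = 25 → Z
  i=18: U-I = 12 → M
  i=19: C-A =  2 → C
  i=20: N-I =  5 → F
  i=21: K-A = 10 → K
  i=22: Q-H =  9 → J
  i=23: Q-R = 25 → Z
  i=24: W-K = 12 → M
  i=25: Q-O =  2 → C
  i=26: L-G =  5 → F
  i=27: B-R = 10 → K
  i=28: U-L =  9 → J
  i=29: I-J = 25 → Z
  i=30: R-F = 12 → M
  i=31: H-F =  2 → C
  i=32: P-K =  5 → F
  i=33: L-B = 10 → K
  shifts repeat with period 6: MCFKJZ

MCFKJZ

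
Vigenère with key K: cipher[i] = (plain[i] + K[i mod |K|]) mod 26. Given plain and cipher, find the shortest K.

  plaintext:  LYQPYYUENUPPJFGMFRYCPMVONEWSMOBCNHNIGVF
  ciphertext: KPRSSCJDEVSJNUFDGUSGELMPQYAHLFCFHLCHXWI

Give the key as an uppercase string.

ZRBDUEP

  i= 0: K-L = 25 → Z
  i= 1: P-Y = 17 → R
  i= 2: R-Q =  1 → B
  i= 3: S-P =  3 → D
  i= 4: S-Y = 20 → U
  i= 5: C-Y =  4 → E
  i= 6: J-U = 15 → P
  i= 7: D-E = 25 → Z
  i= 8: E-N = 17 → R
  i= 9: V-U =  1 → B
  i=10: S-P =  3 → D
  i=11: J-P = 20 → U
  i=12: N-J =  4 → E
  i=13: U-F = 15 → P
  i=14: F-G = 25 → Z
  i=15: D-M = 17 → R
  i=16: G-F =  1 → B
  i=17: U-R =  3 → D
  i=18: S-Y = 20 → U
  i=19: G-C =  4 → E
  i=20: E-P = 15 → P
  i=21: L-M = 25 → Z
  i=22: M-V = 17 → R
  i=23: P-O =  1 → B
  i=24: Q-N =  3 → D
  i=25: Y-E = 20 → U
  i=26: A-W =  4 → E
  i=27: H-S = 15 → P
  i=28: L-M = 25 → Z
  i=29: F-O = 17 → R
  i=30: C-B =  1 → B
  i=31: F-C =  3 → D
  i=32: H-N = 20 → U
  i=33: L-H =  4 → E
  i=34: C-N = 15 → P
  i=35: H-I = 25 → Z
  i=36: X-G = 17 → R
  i=37: W-V =  1 → B
  i=38: I-F =  3 → D
  shifts repeat with period 7: ZRBDUEP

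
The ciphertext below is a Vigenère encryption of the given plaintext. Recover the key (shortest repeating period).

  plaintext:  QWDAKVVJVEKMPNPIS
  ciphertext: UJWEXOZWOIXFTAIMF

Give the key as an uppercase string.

ENT

  i= 0: U-Q =  4 → E
  i= 1: J-W = 13 → N
  i= 2: W-D = 19 → T
  i= 3: E-A =  4 → E
  i= 4: X-K = 13 → N
  i= 5: O-V = 19 → T
  i= 6: Z-V =  4 → E
  i= 7: W-J = 13 → N
  i= 8: O-V = 19 → T
  i= 9: I-E =  4 → E
  i=10: X-K = 13 → N
  i=11: F-M = 19 → T
  i=12: T-P =  4 → E
  i=13: A-N = 13 → N
  i=14: I-P = 19 → T
  i=15: M-I =  4 → E
  i=16: F-S = 13 → N
  shifts repeat with period 3: ENT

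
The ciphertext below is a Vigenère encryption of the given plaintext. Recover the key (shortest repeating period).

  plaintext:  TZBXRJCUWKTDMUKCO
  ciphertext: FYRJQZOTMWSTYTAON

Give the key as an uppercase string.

MZQ

  i= 0: F-T = 12 → M
  i= 1: Y-Z = 25 → Z
  i= 2: R-B = 16 → Q
  i= 3: J-X = 12 → M
  i= 4: Q-R = 25 → Z
  i= 5: Z-J = 16 → Q
  i= 6: O-C = 12 → M
  i= 7: T-U = 25 → Z
  i= 8: M-W = 16 → Q
  i= 9: W-K = 12 → M
  i=10: S-T = 25 → Z
  i=11: T-D = 16 → Q
  i=12: Y-M = 12 → M
  i=13: T-U = 25 → Z
  i=14: A-K = 16 → Q
  i=15: O-C = 12 → M
  i=16: N-O = 25 → Z
  shifts repeat with period 3: MZQ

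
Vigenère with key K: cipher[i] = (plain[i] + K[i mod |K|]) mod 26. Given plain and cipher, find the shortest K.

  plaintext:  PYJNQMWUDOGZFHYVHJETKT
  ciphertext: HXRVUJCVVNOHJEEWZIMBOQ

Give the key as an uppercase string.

SZIIEXGB

  i= 0: H-P = 18 → S
  i= 1: X-Y = 25 → Z
  i= 2: R-J =  8 → I
  i= 3: V-N =  8 → I
  i= 4: U-Q =  4 → E
  i= 5: J-M = 23 → X
  i= 6: C-W =  6 → G
  i= 7: V-U =  1 → B
  i= 8: V-D = 18 → S
  i= 9: N-O = 25 → Z
  i=10: O-G =  8 → I
  i=11: H-Z =  8 → I
  i=12: J-F =  4 → E
  i=13: E-H = 23 → X
  i=14: E-Y =  6 → G
  i=15: W-V =  1 → B
  i=16: Z-H = 18 → S
  i=17: I-J = 25 → Z
  i=18: M-E =  8 → I
  i=19: B-T =  8 → I
  i=20: O-K =  4 → E
  i=21: Q-T = 23 → X
  shifts repeat with period 8: SZIIEXGB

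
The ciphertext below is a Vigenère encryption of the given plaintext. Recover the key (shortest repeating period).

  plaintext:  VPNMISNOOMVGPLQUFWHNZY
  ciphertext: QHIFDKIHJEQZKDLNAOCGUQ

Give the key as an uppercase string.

VSVT

  i= 0: Q-V = 21 → V
  i= 1: H-P = 18 → S
  i= 2: I-N = 21 → V
  i= 3: F-M = 19 → T
  i= 4: D-I = 21 → V
  i= 5: K-S = 18 → S
  i= 6: I-N = 21 → V
  i= 7: H-O = 19 → T
  i= 8: J-O = 21 → V
  i= 9: E-M = 18 → S
  i=10: Q-V = 21 → V
  i=11: Z-G = 19 → T
  i=12: K-P = 21 → V
  i=13: D-L = 18 → S
  i=14: L-Q = 21 → V
  i=15: N-U = 19 → T
  i=16: A-F = 21 → V
  i=17: O-W = 18 → S
  i=18: C-H = 21 → V
  i=19: G-N = 19 → T
  i=20: U-Z = 21 → V
  i=21: Q-Y = 18 → S
  shifts repeat with period 4: VSVT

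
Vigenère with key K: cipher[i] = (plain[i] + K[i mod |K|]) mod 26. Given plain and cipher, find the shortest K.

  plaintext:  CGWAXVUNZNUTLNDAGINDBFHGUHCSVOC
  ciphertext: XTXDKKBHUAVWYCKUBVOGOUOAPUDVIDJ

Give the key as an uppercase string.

  i= 0: X-C = 21 → V
  i= 1: T-G = 13 → N
  i= 2: X-W =  1 → B
  i= 3: D-A =  3 → D
  i= 4: K-X = 13 → N
  i= 5: K-V = 15 → P
  i= 6: B-U =  7 → H
  i= 7: H-N = 20 → U
  i= 8: U-Z = 21 → V
  i= 9: A-N = 13 → N
  i=10: V-U =  1 → B
  i=11: W-T =  3 → D
  i=12: Y-L = 13 → N
  i=13: C-N = 15 → P
  i=14: K-D =  7 → H
  i=15: U-A = 20 → U
  i=16: B-G = 21 → V
  i=17: V-I = 13 → N
  i=18: O-N =  1 → B
  i=19: G-D =  3 → D
  i=20: O-B = 13 → N
  i=21: U-F = 15 → P
  i=22: O-H =  7 → H
  i=23: A-G = 20 → U
  i=24: P-U = 21 → V
  i=25: U-H = 13 → N
  i=26: D-C =  1 → B
  i=27: V-S =  3 → D
  i=28: I-V = 13 → N
  i=29: D-O = 15 → P
  i=30: J-C =  7 → H
  shifts repeat with period 8: VNBDNPHU

VNBDNPHU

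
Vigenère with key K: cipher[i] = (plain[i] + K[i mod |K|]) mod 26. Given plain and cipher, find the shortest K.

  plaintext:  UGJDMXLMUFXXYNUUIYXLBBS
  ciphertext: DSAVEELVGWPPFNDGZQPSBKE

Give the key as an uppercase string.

  i= 0: D-U =  9 → J
  i= 1: S-G = 12 → M
  i= 2: A-J = 17 → R
  i= 3: V-D = 18 → S
  i= 4: E-M = 18 → S
  i= 5: E-X =  7 → H
  i= 6: L-L =  0 → A
  i= 7: V-M =  9 → J
  i= 8: G-U = 12 → M
  i= 9: W-F = 17 → R
  i=10: P-X = 18 → S
  i=11: P-X = 18 → S
  i=12: F-Y =  7 → H
  i=13: N-N =  0 → A
  i=14: D-U =  9 → J
  i=15: G-U = 12 → M
  i=16: Z-I = 17 → R
  i=17: Q-Y = 18 → S
  i=18: P-X = 18 → S
  i=19: S-L =  7 → H
  i=20: B-B =  0 → A
  i=21: K-B =  9 → J
  i=22: E-S = 12 → M
  shifts repeat with period 7: JMRSSHA

JMRSSHA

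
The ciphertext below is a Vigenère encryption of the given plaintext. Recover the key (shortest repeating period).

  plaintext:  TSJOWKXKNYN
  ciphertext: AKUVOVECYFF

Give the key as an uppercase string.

  i= 0: A-T =  7 → H
  i= 1: K-S = 18 → S
  i= 2: U-J = 11 → L
  i= 3: V-O =  7 → H
  i= 4: O-W = 18 → S
  i= 5: V-K = 11 → L
  i= 6: E-X =  7 → H
  i= 7: C-K = 18 → S
  i= 8: Y-N = 11 → L
  i= 9: F-Y =  7 → H
  i=10: F-N = 18 → S
  shifts repeat with period 3: HSL

HSL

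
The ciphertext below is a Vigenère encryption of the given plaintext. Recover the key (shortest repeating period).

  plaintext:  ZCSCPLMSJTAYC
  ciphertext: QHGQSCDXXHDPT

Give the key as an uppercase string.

RFOODR

  i= 0: Q-Z = 17 → R
  i= 1: H-C =  5 → F
  i= 2: G-S = 14 → O
  i= 3: Q-C = 14 → O
  i= 4: S-P =  3 → D
  i= 5: C-L = 17 → R
  i= 6: D-M = 17 → R
  i= 7: X-S =  5 → F
  i= 8: X-J = 14 → O
  i= 9: H-T = 14 → O
  i=10: D-A =  3 → D
  i=11: P-Y = 17 → R
  i=12: T-C = 17 → R
  shifts repeat with period 6: RFOODR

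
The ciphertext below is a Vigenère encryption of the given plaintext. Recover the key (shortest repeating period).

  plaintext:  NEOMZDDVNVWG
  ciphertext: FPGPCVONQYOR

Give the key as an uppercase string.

SLSDD

  i= 0: F-N = 18 → S
  i= 1: P-E = 11 → L
  i= 2: G-O = 18 → S
  i= 3: P-M =  3 → D
  i= 4: C-Z =  3 → D
  i= 5: V-D = 18 → S
  i= 6: O-D = 11 → L
  i= 7: N-V = 18 → S
  i= 8: Q-N =  3 → D
  i= 9: Y-V =  3 → D
  i=10: O-W = 18 → S
  i=11: R-G = 11 → L
  shifts repeat with period 5: SLSDD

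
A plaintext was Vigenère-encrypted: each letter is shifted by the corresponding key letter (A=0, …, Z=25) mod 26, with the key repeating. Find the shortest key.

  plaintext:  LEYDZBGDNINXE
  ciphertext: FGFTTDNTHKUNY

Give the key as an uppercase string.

  i= 0: F-L = 20 → U
  i= 1: G-E =  2 → C
  i= 2: F-Y =  7 → H
  i= 3: T-D = 16 → Q
  i= 4: T-Z = 20 → U
  i= 5: D-B =  2 → C
  i= 6: N-G =  7 → H
  i= 7: T-D = 16 → Q
  i= 8: H-N = 20 → U
  i= 9: K-I =  2 → C
  i=10: U-N =  7 → H
  i=11: N-X = 16 → Q
  i=12: Y-E = 20 → U
  shifts repeat with period 4: UCHQ

UCHQ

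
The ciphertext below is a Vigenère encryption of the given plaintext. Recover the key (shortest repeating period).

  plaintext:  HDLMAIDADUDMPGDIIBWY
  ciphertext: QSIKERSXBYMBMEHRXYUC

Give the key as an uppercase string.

JPXYE

  i= 0: Q-H =  9 → J
  i= 1: S-D = 15 → P
  i= 2: I-L = 23 → X
  i= 3: K-M = 24 → Y
  i= 4: E-A =  4 → E
  i= 5: R-I =  9 → J
  i= 6: S-D = 15 → P
  i= 7: X-A = 23 → X
  i= 8: B-D = 24 → Y
  i= 9: Y-U =  4 → E
  i=10: M-D =  9 → J
  i=11: B-M = 15 → P
  i=12: M-P = 23 → X
  i=13: E-G = 24 → Y
  i=14: H-D =  4 → E
  i=15: R-I =  9 → J
  i=16: X-I = 15 → P
  i=17: Y-B = 23 → X
  i=18: U-W = 24 → Y
  i=19: C-Y =  4 → E
  shifts repeat with period 5: JPXYE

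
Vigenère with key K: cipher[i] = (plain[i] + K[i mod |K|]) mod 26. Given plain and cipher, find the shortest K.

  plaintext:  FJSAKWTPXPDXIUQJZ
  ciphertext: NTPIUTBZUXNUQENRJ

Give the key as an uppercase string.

IKX

  i= 0: N-F =  8 → I
  i= 1: T-J = 10 → K
  i= 2: P-S = 23 → X
  i= 3: I-A =  8 → I
  i= 4: U-K = 10 → K
  i= 5: T-W = 23 → X
  i= 6: B-T =  8 → I
  i= 7: Z-P = 10 → K
  i= 8: U-X = 23 → X
  i= 9: X-P =  8 → I
  i=10: N-D = 10 → K
  i=11: U-X = 23 → X
  i=12: Q-I =  8 → I
  i=13: E-U = 10 → K
  i=14: N-Q = 23 → X
  i=15: R-J =  8 → I
  i=16: J-Z = 10 → K
  shifts repeat with period 3: IKX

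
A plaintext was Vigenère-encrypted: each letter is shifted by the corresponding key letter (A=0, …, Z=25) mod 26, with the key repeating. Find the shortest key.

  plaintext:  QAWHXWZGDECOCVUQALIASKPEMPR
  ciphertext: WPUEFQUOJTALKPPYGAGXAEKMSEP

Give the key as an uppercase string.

GPYXIUVI

  i= 0: W-Q =  6 → G
  i= 1: P-A = 15 → P
  i= 2: U-W = 24 → Y
  i= 3: E-H = 23 → X
  i= 4: F-X =  8 → I
  i= 5: Q-W = 20 → U
  i= 6: U-Z = 21 → V
  i= 7: O-G =  8 → I
  i= 8: J-D =  6 → G
  i= 9: T-E = 15 → P
  i=10: A-C = 24 → Y
  i=11: L-O = 23 → X
  i=12: K-C =  8 → I
  i=13: P-V = 20 → U
  i=14: P-U = 21 → V
  i=15: Y-Q =  8 → I
  i=16: G-A =  6 → G
  i=17: A-L = 15 → P
  i=18: G-I = 24 → Y
  i=19: X-A = 23 → X
  i=20: A-S =  8 → I
  i=21: E-K = 20 → U
  i=22: K-P = 21 → V
  i=23: M-E =  8 → I
  i=24: S-M =  6 → G
  i=25: E-P = 15 → P
  i=26: P-R = 24 → Y
  shifts repeat with period 8: GPYXIUVI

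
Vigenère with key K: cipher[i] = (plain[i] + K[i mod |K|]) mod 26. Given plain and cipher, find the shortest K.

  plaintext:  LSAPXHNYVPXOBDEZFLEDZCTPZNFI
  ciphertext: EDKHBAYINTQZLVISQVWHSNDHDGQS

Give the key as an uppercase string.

TLKSE

  i= 0: E-L = 19 → T
  i= 1: D-S = 11 → L
  i= 2: K-A = 10 → K
  i= 3: H-P = 18 → S
  i= 4: B-X =  4 → E
  i= 5: A-H = 19 → T
  i= 6: Y-N = 11 → L
  i= 7: I-Y = 10 → K
  i= 8: N-V = 18 → S
  i= 9: T-P =  4 → E
  i=10: Q-X = 19 → T
  i=11: Z-O = 11 → L
  i=12: L-B = 10 → K
  i=13: V-D = 18 → S
  i=14: I-E =  4 → E
  i=15: S-Z = 19 → T
  i=16: Q-F = 11 → L
  i=17: V-L = 10 → K
  i=18: W-E = 18 → S
  i=19: H-D =  4 → E
  i=20: S-Z = 19 → T
  i=21: N-C = 11 → L
  i=22: D-T = 10 → K
  i=23: H-P = 18 → S
  i=24: D-Z =  4 → E
  i=25: G-N = 19 → T
  i=26: Q-F = 11 → L
  i=27: S-I = 10 → K
  shifts repeat with period 5: TLKSE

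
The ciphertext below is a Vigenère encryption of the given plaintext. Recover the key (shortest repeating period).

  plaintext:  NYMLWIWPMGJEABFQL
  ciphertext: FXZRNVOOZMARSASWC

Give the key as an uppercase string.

SZNGRN

  i= 0: F-N = 18 → S
  i= 1: X-Y = 25 → Z
  i= 2: Z-M = 13 → N
  i= 3: R-L =  6 → G
  i= 4: N-W = 17 → R
  i= 5: V-I = 13 → N
  i= 6: O-W = 18 → S
  i= 7: O-P = 25 → Z
  i= 8: Z-M = 13 → N
  i= 9: M-G =  6 → G
  i=10: A-J = 17 → R
  i=11: R-E = 13 → N
  i=12: S-A = 18 → S
  i=13: A-B = 25 → Z
  i=14: S-F = 13 → N
  i=15: W-Q =  6 → G
  i=16: C-L = 17 → R
  shifts repeat with period 6: SZNGRN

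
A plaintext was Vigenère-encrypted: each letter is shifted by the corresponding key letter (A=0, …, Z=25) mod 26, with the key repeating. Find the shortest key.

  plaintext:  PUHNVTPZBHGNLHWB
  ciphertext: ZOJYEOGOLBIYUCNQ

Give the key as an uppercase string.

  i= 0: Z-P = 10 → K
  i= 1: O-U = 20 → U
  i= 2: J-H =  2 → C
  i= 3: Y-N = 11 → L
  i= 4: E-V =  9 → J
  i= 5: O-T = 21 → V
  i= 6: G-P = 17 → R
  i= 7: O-Z = 15 → P
  i= 8: L-B = 10 → K
  i= 9: B-H = 20 → U
  i=10: I-G =  2 → C
  i=11: Y-N = 11 → L
  i=12: U-L =  9 → J
  i=13: C-H = 21 → V
  i=14: N-W = 17 → R
  i=15: Q-B = 15 → P
  shifts repeat with period 8: KUCLJVRP

KUCLJVRP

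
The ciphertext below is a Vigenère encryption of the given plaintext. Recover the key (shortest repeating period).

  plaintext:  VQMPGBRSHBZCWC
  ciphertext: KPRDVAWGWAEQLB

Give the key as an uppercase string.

  i= 0: K-V = 15 → P
  i= 1: P-Q = 25 → Z
  i= 2: R-M =  5 → F
  i= 3: D-P = 14 → O
  i= 4: V-G = 15 → P
  i= 5: A-B = 25 → Z
  i= 6: W-R =  5 → F
  i= 7: G-S = 14 → O
  i= 8: W-H = 15 → P
  i= 9: A-B = 25 → Z
  i=10: E-Z =  5 → F
  i=11: Q-C = 14 → O
  i=12: L-W = 15 → P
  i=13: B-C = 25 → Z
  shifts repeat with period 4: PZFO

PZFO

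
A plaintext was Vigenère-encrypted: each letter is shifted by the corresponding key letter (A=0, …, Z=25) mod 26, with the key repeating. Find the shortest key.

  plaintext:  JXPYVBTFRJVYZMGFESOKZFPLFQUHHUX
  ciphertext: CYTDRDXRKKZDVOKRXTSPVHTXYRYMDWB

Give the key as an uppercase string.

  i= 0: C-J = 19 → T
  i= 1: Y-X =  1 → B
  i= 2: T-P =  4 → E
  i= 3: D-Y =  5 → F
  i= 4: R-V = 22 → W
  i= 5: D-B =  2 → C
  i= 6: X-T =  4 → E
  i= 7: R-F = 12 → M
  i= 8: K-R = 19 → T
  i= 9: K-J =  1 → B
  i=10: Z-V =  4 → E
  i=11: D-Y =  5 → F
  i=12: V-Z = 22 → W
  i=13: O-M =  2 → C
  i=14: K-G =  4 → E
  i=15: R-F = 12 → M
  i=16: X-E = 19 → T
  i=17: T-S =  1 → B
  i=18: S-O =  4 → E
  i=19: P-K =  5 → F
  i=20: V-Z = 22 → W
  i=21: H-F =  2 → C
  i=22: T-P =  4 → E
  i=23: X-L = 12 → M
  i=24: Y-F = 19 → T
  i=25: R-Q =  1 → B
  i=26: Y-U =  4 → E
  i=27: M-H =  5 → F
  i=28: D-H = 22 → W
  i=29: W-U =  2 → C
  i=30: B-X =  4 → E
  shifts repeat with period 8: TBEFWCEM

TBEFWCEM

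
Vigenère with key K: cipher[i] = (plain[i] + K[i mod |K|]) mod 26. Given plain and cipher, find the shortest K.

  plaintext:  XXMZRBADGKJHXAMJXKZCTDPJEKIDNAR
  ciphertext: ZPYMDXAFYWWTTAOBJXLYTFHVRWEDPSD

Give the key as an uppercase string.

  i= 0: Z-X =  2 → C
  i= 1: P-X = 18 → S
  i= 2: Y-M = 12 → M
  i= 3: M-Z = 13 → N
  i= 4: D-R = 12 → M
  i= 5: X-B = 22 → W
  i= 6: A-A =  0 → A
  i= 7: F-D =  2 → C
  i= 8: Y-G = 18 → S
  i= 9: W-K = 12 → M
  i=10: W-J = 13 → N
  i=11: T-H = 12 → M
  i=12: T-X = 22 → W
  i=13: A-A =  0 → A
  i=14: O-M =  2 → C
  i=15: B-J = 18 → S
  i=16: J-X = 12 → M
  i=17: X-K = 13 → N
  i=18: L-Z = 12 → M
  i=19: Y-C = 22 → W
  i=20: T-T =  0 → A
  i=21: F-D =  2 → C
  i=22: H-P = 18 → S
  i=23: V-J = 12 → M
  i=24: R-E = 13 → N
  i=25: W-K = 12 → M
  i=26: E-I = 22 → W
  i=27: D-D =  0 → A
  i=28: P-N =  2 → C
  i=29: S-A = 18 → S
  i=30: D-R = 12 → M
  shifts repeat with period 7: CSMNMWA

CSMNMWA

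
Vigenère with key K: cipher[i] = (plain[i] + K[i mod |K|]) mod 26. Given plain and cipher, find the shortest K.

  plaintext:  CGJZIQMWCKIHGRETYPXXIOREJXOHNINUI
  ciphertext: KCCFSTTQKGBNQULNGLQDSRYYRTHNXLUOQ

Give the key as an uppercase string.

  i= 0: K-C =  8 → I
  i= 1: C-G = 22 → W
  i= 2: C-J = 19 → T
  i= 3: F-Z =  6 → G
  i= 4: S-I = 10 → K
  i= 5: T-Q =  3 → D
  i= 6: T-M =  7 → H
  i= 7: Q-W = 20 → U
  i= 8: K-C =  8 → I
  i= 9: G-K = 22 → W
  i=10: B-I = 19 → T
  i=11: N-H =  6 → G
  i=12: Q-G = 10 → K
  i=13: U-R =  3 → D
  i=14: L-E =  7 → H
  i=15: N-T = 20 → U
  i=16: G-Y =  8 → I
  i=17: L-P = 22 → W
  i=18: Q-X = 19 → T
  i=19: D-X =  6 → G
  i=20: S-I = 10 → K
  i=21: R-O =  3 → D
  i=22: Y-R =  7 → H
  i=23: Y-E = 20 → U
  i=24: R-J =  8 → I
  i=25: T-X = 22 → W
  i=26: H-O = 19 → T
  i=27: N-H =  6 → G
  i=28: X-N = 10 → K
  i=29: L-I =  3 → D
  i=30: U-N =  7 → H
  i=31: O-U = 20 → U
  i=32: Q-I =  8 → I
  shifts repeat with period 8: IWTGKDHU

IWTGKDHU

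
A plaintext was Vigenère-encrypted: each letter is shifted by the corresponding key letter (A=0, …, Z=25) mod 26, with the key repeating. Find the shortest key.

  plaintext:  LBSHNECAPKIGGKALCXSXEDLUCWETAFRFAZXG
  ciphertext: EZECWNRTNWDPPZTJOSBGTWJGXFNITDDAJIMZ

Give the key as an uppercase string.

TYMVJJP

  i= 0: E-L = 19 → T
  i= 1: Z-B = 24 → Y
  i= 2: E-S = 12 → M
  i= 3: C-H = 21 → V
  i= 4: W-N =  9 → J
  i= 5: N-E =  9 → J
  i= 6: R-C = 15 → P
  i= 7: T-A = 19 → T
  i= 8: N-P = 24 → Y
  i= 9: W-K = 12 → M
  i=10: D-I = 21 → V
  i=11: P-G =  9 → J
  i=12: P-G =  9 → J
  i=13: Z-K = 15 → P
  i=14: T-A = 19 → T
  i=15: J-L = 24 → Y
  i=16: O-C = 12 → M
  i=17: S-X = 21 → V
  i=18: B-S =  9 → J
  i=19: G-X =  9 → J
  i=20: T-E = 15 → P
  i=21: W-D = 19 → T
  i=22: J-L = 24 → Y
  i=23: G-U = 12 → M
  i=24: X-C = 21 → V
  i=25: F-W =  9 → J
  i=26: N-E =  9 → J
  i=27: I-T = 15 → P
  i=28: T-A = 19 → T
  i=29: D-F = 24 → Y
  i=30: D-R = 12 → M
  i=31: A-F = 21 → V
  i=32: J-A =  9 → J
  i=33: I-Z =  9 → J
  i=34: M-X = 15 → P
  i=35: Z-G = 19 → T
  shifts repeat with period 7: TYMVJJP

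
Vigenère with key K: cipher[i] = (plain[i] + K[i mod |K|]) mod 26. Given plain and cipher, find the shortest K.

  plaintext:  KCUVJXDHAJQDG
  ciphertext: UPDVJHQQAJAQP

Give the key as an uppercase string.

  i= 0: U-K = 10 → K
  i= 1: P-C = 13 → N
  i= 2: D-U =  9 → J
  i= 3: V-V =  0 → A
  i= 4: J-J =  0 → A
  i= 5: H-X = 10 → K
  i= 6: Q-D = 13 → N
  i= 7: Q-H =  9 → J
  i= 8: A-A =  0 → A
  i= 9: J-J =  0 → A
  i=10: A-Q = 10 → K
  i=11: Q-D = 13 → N
  i=12: P-G =  9 → J
  shifts repeat with period 5: KNJAA

KNJAA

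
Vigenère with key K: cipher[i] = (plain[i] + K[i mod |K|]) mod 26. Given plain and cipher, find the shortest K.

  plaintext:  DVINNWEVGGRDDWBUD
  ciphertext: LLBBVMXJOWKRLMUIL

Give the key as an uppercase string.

  i= 0: L-D =  8 → I
  i= 1: L-V = 16 → Q
  i= 2: B-I = 19 → T
  i= 3: B-N = 14 → O
  i= 4: V-N =  8 → I
  i= 5: M-W = 16 → Q
  i= 6: X-E = 19 → T
  i= 7: J-V = 14 → O
  i= 8: O-G =  8 → I
  i= 9: W-G = 16 → Q
  i=10: K-R = 19 → T
  i=11: R-D = 14 → O
  i=12: L-D =  8 → I
  i=13: M-W = 16 → Q
  i=14: U-B = 19 → T
  i=15: I-U = 14 → O
  i=16: L-D =  8 → I
  shifts repeat with period 4: IQTO

IQTO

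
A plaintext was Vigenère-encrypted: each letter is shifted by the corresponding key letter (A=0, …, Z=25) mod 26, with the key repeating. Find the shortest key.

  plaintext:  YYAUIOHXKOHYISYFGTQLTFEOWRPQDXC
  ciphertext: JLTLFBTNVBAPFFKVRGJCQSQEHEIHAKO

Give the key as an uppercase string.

  i= 0: J-Y = 11 → L
  i= 1: L-Y = 13 → N
  i= 2: T-A = 19 → T
  i= 3: L-U = 17 → R
  i= 4: F-I = 23 → X
  i= 5: B-O = 13 → N
  i= 6: T-H = 12 → M
  i= 7: N-X = 16 → Q
  i= 8: V-K = 11 → L
  i= 9: B-O = 13 → N
  i=10: A-H = 19 → T
  i=11: P-Y = 17 → R
  i=12: F-I = 23 → X
  i=13: F-S = 13 → N
  i=14: K-Y = 12 → M
  i=15: V-F = 16 → Q
  i=16: R-G = 11 → L
  i=17: G-T = 13 → N
  i=18: J-Q = 19 → T
  i=19: C-L = 17 → R
  i=20: Q-T = 23 → X
  i=21: S-F = 13 → N
  i=22: Q-E = 12 → M
  i=23: E-O = 16 → Q
  i=24: H-W = 11 → L
  i=25: E-R = 13 → N
  i=26: I-P = 19 → T
  i=27: H-Q = 17 → R
  i=28: A-D = 23 → X
  i=29: K-X = 13 → N
  i=30: O-C = 12 → M
  shifts repeat with period 8: LNTRXNMQ

LNTRXNMQ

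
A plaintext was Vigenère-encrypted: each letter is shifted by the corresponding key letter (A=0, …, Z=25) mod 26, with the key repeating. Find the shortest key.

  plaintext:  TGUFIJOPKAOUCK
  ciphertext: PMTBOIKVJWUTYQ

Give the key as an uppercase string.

  i= 0: P-T = 22 → W
  i= 1: M-G =  6 → G
  i= 2: T-U = 25 → Z
  i= 3: B-F = 22 → W
  i= 4: O-I =  6 → G
  i= 5: I-J = 25 → Z
  i= 6: K-O = 22 → W
  i= 7: V-P =  6 → G
  i= 8: J-K = 25 → Z
  i= 9: W-A = 22 → W
  i=10: U-O =  6 → G
  i=11: T-U = 25 → Z
  i=12: Y-C = 22 → W
  i=13: Q-K =  6 → G
  shifts repeat with period 3: WGZ

WGZ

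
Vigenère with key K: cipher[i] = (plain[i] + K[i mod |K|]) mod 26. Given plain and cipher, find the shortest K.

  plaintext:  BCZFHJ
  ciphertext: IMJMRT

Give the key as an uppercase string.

HKK

  i= 0: I-B =  7 → H
  i= 1: M-C = 10 → K
  i= 2: J-Z = 10 → K
  i= 3: M-F =  7 → H
  i= 4: R-H = 10 → K
  i= 5: T-J = 10 → K
  shifts repeat with period 3: HKK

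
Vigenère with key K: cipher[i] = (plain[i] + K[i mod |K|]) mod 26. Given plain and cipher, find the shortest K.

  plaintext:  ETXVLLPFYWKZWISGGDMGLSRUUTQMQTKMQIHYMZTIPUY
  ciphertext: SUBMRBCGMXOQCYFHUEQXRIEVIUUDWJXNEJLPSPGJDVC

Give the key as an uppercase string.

OBERGQNB

  i= 0: S-E = 14 → O
  i= 1: U-T =  1 → B
  i= 2: B-X =  4 → E
  i= 3: M-V = 17 → R
  i= 4: R-L =  6 → G
  i= 5: B-L = 16 → Q
  i= 6: C-P = 13 → N
  i= 7: G-F =  1 → B
  i= 8: M-Y = 14 → O
  i= 9: X-W =  1 → B
  i=10: O-K =  4 → E
  i=11: Q-Z = 17 → R
  i=12: C-W =  6 → G
  i=13: Y-I = 16 → Q
  i=14: F-S = 13 → N
  i=15: H-G =  1 → B
  i=16: U-G = 14 → O
  i=17: E-D =  1 → B
  i=18: Q-M =  4 → E
  i=19: X-G = 17 → R
  i=20: R-L =  6 → G
  i=21: I-S = 16 → Q
  i=22: E-R = 13 → N
  i=23: V-U =  1 → B
  i=24: I-U = 14 → O
  i=25: U-T =  1 → B
  i=26: U-Q =  4 → E
  i=27: D-M = 17 → R
  i=28: W-Q =  6 → G
  i=29: J-T = 16 → Q
  i=30: X-K = 13 → N
  i=31: N-M =  1 → B
  i=32: E-Q = 14 → O
  i=33: J-I =  1 → B
  i=34: L-H =  4 → E
  i=35: P-Y = 17 → R
  i=36: S-M =  6 → G
  i=37: P-Z = 16 → Q
  i=38: G-T = 13 → N
  i=39: J-I =  1 → B
  i=40: D-P = 14 → O
  i=41: V-U =  1 → B
  i=42: C-Y =  4 → E
  shifts repeat with period 8: OBERGQNB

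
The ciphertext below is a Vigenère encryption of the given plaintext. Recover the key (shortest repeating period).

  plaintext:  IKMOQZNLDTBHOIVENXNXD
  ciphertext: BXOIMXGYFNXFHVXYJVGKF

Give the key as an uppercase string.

  i= 0: B-I = 19 → T
  i= 1: X-K = 13 → N
  i= 2: O-M =  2 → C
  i= 3: I-O = 20 → U
  i= 4: M-Q = 22 → W
  i= 5: X-Z = 24 → Y
  i= 6: G-N = 19 → T
  i= 7: Y-L = 13 → N
  i= 8: F-D =  2 → C
  i= 9: N-T = 20 → U
  i=10: X-B = 22 → W
  i=11: F-H = 24 → Y
  i=12: H-O = 19 → T
  i=13: V-I = 13 → N
  i=14: X-V =  2 → C
  i=15: Y-E = 20 → U
  i=16: J-N = 22 → W
  i=17: V-X = 24 → Y
  i=18: G-N = 19 → T
  i=19: K-X = 13 → N
  i=20: F-D =  2 → C
  shifts repeat with period 6: TNCUWY

TNCUWY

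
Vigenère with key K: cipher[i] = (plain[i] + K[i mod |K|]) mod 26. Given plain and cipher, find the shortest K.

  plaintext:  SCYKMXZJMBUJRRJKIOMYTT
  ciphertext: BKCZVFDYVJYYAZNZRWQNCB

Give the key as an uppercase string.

  i= 0: B-S =  9 → J
  i= 1: K-C =  8 → I
  i= 2: C-Y =  4 → E
  i= 3: Z-K = 15 → P
  i= 4: V-M =  9 → J
  i= 5: F-X =  8 → I
  i= 6: D-Z =  4 → E
  i= 7: Y-J = 15 → P
  i= 8: V-M =  9 → J
  i= 9: J-B =  8 → I
  i=10: Y-U =  4 → E
  i=11: Y-J = 15 → P
  i=12: A-R =  9 → J
  i=13: Z-R =  8 → I
  i=14: N-J =  4 → E
  i=15: Z-K = 15 → P
  i=16: R-I =  9 → J
  i=17: W-O =  8 → I
  i=18: Q-M =  4 → E
  i=19: N-Y = 15 → P
  i=20: C-T =  9 → J
  i=21: B-T =  8 → I
  shifts repeat with period 4: JIEP

JIEP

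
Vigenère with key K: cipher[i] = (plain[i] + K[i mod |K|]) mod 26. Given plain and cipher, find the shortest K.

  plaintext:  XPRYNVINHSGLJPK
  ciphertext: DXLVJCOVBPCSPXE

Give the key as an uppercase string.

GIUXWH

  i= 0: D-X =  6 → G
  i= 1: X-P =  8 → I
  i= 2: L-R = 20 → U
  i= 3: V-Y = 23 → X
  i= 4: J-N = 22 → W
  i= 5: C-V =  7 → H
  i= 6: O-I =  6 → G
  i= 7: V-N =  8 → I
  i= 8: B-H = 20 → U
  i= 9: P-S = 23 → X
  i=10: C-G = 22 → W
  i=11: S-L =  7 → H
  i=12: P-J =  6 → G
  i=13: X-P =  8 → I
  i=14: E-K = 20 → U
  shifts repeat with period 6: GIUXWH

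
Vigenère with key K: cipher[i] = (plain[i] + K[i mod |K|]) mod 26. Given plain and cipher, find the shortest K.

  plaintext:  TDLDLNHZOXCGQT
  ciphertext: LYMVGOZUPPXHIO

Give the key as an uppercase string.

SVB

  i= 0: L-T = 18 → S
  i= 1: Y-D = 21 → V
  i= 2: M-L =  1 → B
  i= 3: V-D = 18 → S
  i= 4: G-L = 21 → V
  i= 5: O-N =  1 → B
  i= 6: Z-H = 18 → S
  i= 7: U-Z = 21 → V
  i= 8: P-O =  1 → B
  i= 9: P-X = 18 → S
  i=10: X-C = 21 → V
  i=11: H-G =  1 → B
  i=12: I-Q = 18 → S
  i=13: O-T = 21 → V
  shifts repeat with period 3: SVB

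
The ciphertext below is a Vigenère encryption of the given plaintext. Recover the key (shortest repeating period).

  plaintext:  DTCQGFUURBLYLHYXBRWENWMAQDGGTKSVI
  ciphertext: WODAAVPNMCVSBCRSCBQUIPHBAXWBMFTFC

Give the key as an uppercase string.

TVBKUQV

  i= 0: W-D = 19 → T
  i= 1: O-T = 21 → V
  i= 2: D-C =  1 → B
  i= 3: A-Q = 10 → K
  i= 4: A-G = 20 → U
  i= 5: V-F = 16 → Q
  i= 6: P-U = 21 → V
  i= 7: N-U = 19 → T
  i= 8: M-R = 21 → V
  i= 9: C-B =  1 → B
  i=10: V-L = 10 → K
  i=11: S-Y = 20 → U
  i=12: B-L = 16 → Q
  i=13: C-H = 21 → V
  i=14: R-Y = 19 → T
  i=15: S-X = 21 → V
  i=16: C-B =  1 → B
  i=17: B-R = 10 → K
  i=18: Q-W = 20 → U
  i=19: U-E = 16 → Q
  i=20: I-N = 21 → V
  i=21: P-W = 19 → T
  i=22: H-M = 21 → V
  i=23: B-A =  1 → B
  i=24: A-Q = 10 → K
  i=25: X-D = 20 → U
  i=26: W-G = 16 → Q
  i=27: B-G = 21 → V
  i=28: M-T = 19 → T
  i=29: F-K = 21 → V
  i=30: T-S =  1 → B
  i=31: F-V = 10 → K
  i=32: C-I = 20 → U
  shifts repeat with period 7: TVBKUQV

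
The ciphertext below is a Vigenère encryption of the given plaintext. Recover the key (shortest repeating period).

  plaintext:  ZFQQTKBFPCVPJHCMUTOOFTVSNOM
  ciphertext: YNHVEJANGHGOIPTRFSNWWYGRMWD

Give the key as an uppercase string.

  i= 0: Y-Z = 25 → Z
  i= 1: N-F =  8 → I
  i= 2: H-Q = 17 → R
  i= 3: V-Q =  5 → F
  i= 4: E-T = 11 → L
  i= 5: J-K = 25 → Z
  i= 6: A-B = 25 → Z
  i= 7: N-F =  8 → I
  i= 8: G-P = 17 → R
  i= 9: H-C =  5 → F
  i=10: G-V = 11 → L
  i=11: O-P = 25 → Z
  i=12: I-J = 25 → Z
  i=13: P-H =  8 → I
  i=14: T-C = 17 → R
  i=15: R-M =  5 → F
  i=16: F-U = 11 → L
  i=17: S-T = 25 → Z
  i=18: N-O = 25 → Z
  i=19: W-O =  8 → I
  i=20: W-F = 17 → R
  i=21: Y-T =  5 → F
  i=22: G-V = 11 → L
  i=23: R-S = 25 → Z
  i=24: M-N = 25 → Z
  i=25: W-O =  8 → I
  i=26: D-M = 17 → R
  shifts repeat with period 6: ZIRFLZ

ZIRFLZ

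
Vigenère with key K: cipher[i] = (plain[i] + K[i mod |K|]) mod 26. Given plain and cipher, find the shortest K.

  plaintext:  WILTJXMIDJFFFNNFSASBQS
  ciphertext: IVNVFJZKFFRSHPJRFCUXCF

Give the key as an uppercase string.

MNCCW

  i= 0: I-W = 12 → M
  i= 1: V-I = 13 → N
  i= 2: N-L =  2 → C
  i= 3: V-T =  2 → C
  i= 4: F-J = 22 → W
  i= 5: J-X = 12 → M
  i= 6: Z-M = 13 → N
  i= 7: K-I =  2 → C
  i= 8: F-D =  2 → C
  i= 9: F-J = 22 → W
  i=10: R-F = 12 → M
  i=11: S-F = 13 → N
  i=12: H-F =  2 → C
  i=13: P-N =  2 → C
  i=14: J-N = 22 → W
  i=15: R-F = 12 → M
  i=16: F-S = 13 → N
  i=17: C-A =  2 → C
  i=18: U-S =  2 → C
  i=19: X-B = 22 → W
  i=20: C-Q = 12 → M
  i=21: F-S = 13 → N
  shifts repeat with period 5: MNCCW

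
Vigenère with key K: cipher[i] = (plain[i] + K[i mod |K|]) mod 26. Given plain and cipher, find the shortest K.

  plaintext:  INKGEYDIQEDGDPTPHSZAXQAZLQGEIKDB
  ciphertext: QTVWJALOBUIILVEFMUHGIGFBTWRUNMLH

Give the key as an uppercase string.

  i= 0: Q-I =  8 → I
  i= 1: T-N =  6 → G
  i= 2: V-K = 11 → L
  i= 3: W-G = 16 → Q
  i= 4: J-E =  5 → F
  i= 5: A-Y =  2 → C
  i= 6: L-D =  8 → I
  i= 7: O-I =  6 → G
  i= 8: B-Q = 11 → L
  i= 9: U-E = 16 → Q
  i=10: I-D =  5 → F
  i=11: I-G =  2 → C
  i=12: L-D =  8 → I
  i=13: V-P =  6 → G
  i=14: E-T = 11 → L
  i=15: F-P = 16 → Q
  i=16: M-H =  5 → F
  i=17: U-S =  2 → C
  i=18: H-Z =  8 → I
  i=19: G-A =  6 → G
  i=20: I-X = 11 → L
  i=21: G-Q = 16 → Q
  i=22: F-A =  5 → F
  i=23: B-Z =  2 → C
  i=24: T-L =  8 → I
  i=25: W-Q =  6 → G
  i=26: R-G = 11 → L
  i=27: U-E = 16 → Q
  i=28: N-I =  5 → F
  i=29: M-K =  2 → C
  i=30: L-D =  8 → I
  i=31: H-B =  6 → G
  shifts repeat with period 6: IGLQFC

IGLQFC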